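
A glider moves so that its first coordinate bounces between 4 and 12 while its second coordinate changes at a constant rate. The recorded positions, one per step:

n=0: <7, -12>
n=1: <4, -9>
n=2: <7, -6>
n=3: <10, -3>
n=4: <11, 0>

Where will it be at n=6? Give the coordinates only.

<5, 6>

The first coordinate reflects between 4 and 12, moving 3 per step.
  step 5: 11 → 8
  step 6: 8 → 5
The second coordinate changes by +3 each step: at step 6 it is 6.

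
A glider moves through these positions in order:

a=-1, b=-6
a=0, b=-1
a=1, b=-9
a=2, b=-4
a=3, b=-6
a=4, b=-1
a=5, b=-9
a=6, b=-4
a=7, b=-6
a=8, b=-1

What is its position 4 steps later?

The a coordinate changes by +1 each step, so at step 13 it is -1 + 13·(1) = 12.
The b coordinate repeats the cycle [-6, -1, -9, -4] with period 4; step 13 mod 4 = 1, giving -1.

a=12, b=-1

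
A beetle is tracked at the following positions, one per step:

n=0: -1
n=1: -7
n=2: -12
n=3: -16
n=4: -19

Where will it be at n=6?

First differences are -6, -5, -4, -3; their common second difference is +1 (constant acceleration).
step 5: -19 − 2 → -21
step 6: -21 − 1 → -22

-22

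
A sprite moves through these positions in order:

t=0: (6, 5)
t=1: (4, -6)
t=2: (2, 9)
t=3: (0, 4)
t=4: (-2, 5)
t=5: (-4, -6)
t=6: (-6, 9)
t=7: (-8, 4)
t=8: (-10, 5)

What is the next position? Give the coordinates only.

(-12, -6)

First: linear, -2 per step → -12 at step 9.
Second: cycles through 5, -6, 9, 4 every 4 steps. Step 9 lands at position 1 of the cycle → -6.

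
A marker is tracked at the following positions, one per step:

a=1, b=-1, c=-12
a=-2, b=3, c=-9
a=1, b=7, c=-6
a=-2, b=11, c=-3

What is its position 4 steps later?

a=-2, b=27, c=9

A: cycles through 1, -2 every 2 steps. Step 7 lands at position 1 of the cycle → -2.
B: linear, +4 per step → 27 at step 7.
C: linear, +3 per step → 9 at step 7.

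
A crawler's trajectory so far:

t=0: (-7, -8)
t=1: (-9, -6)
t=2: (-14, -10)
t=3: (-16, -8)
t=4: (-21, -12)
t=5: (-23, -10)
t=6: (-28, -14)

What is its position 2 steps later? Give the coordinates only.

(-35, -16)

Step-to-step displacements: (-2, +2), (-5, -4), (-2, +2), (-5, -4), (-2, +2), (-5, -4) — a repeating cycle of length 2.
step 7: apply (-2, +2) → (-30, -12)
step 8: apply (-5, -4) → (-35, -16)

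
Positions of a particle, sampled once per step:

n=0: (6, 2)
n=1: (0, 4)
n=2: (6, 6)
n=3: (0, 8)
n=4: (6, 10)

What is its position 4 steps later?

(6, 18)

First: cycles through 6, 0 every 2 steps. Step 8 lands at position 0 of the cycle → 6.
Second: linear, +2 per step → 18 at step 8.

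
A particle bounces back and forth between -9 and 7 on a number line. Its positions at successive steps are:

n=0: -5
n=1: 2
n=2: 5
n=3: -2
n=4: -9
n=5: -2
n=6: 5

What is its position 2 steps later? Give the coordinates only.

-5

The value travels 7 per step and bounces off the walls at -9 and 7.
  step 7: 5 → 2
  step 8: 2 → -5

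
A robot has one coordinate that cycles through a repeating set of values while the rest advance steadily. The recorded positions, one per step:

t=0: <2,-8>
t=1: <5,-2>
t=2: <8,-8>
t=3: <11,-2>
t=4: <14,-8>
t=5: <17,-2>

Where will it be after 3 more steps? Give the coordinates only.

<26,-8>

The first coordinate changes by +3 each step, so at step 8 it is 2 + 8·(3) = 26.
The second coordinate repeats the cycle [-8, -2] with period 2; step 8 mod 2 = 0, giving -8.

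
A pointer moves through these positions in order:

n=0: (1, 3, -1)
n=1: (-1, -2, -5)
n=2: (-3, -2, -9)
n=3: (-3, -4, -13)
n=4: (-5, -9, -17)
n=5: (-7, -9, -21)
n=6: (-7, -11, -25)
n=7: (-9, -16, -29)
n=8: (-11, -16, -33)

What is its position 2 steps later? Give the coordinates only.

Step-to-step displacements: (-2, -5, -4), (-2, +0, -4), (+0, -2, -4), (-2, -5, -4), (-2, +0, -4), (+0, -2, -4), (-2, -5, -4), (-2, +0, -4) — a repeating cycle of length 3.
step 9: apply (+0, -2, -4) → (-11, -18, -37)
step 10: apply (-2, -5, -4) → (-13, -23, -41)

(-13, -23, -41)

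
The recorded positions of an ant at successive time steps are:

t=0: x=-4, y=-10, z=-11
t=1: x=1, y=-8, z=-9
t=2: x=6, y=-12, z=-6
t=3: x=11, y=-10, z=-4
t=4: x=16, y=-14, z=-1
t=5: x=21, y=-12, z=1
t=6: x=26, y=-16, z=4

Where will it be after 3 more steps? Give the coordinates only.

Differencing gives (+5,+2,+2), (+5,-4,+3), (+5,+2,+2), (+5,-4,+3), (+5,+2,+2), (+5,-4,+3). This is the pattern (+5,+2,+2), (+5,-4,+3) repeated.
step 7: apply (+5,+2,+2) → x=31, y=-14, z=6
step 8: apply (+5,-4,+3) → x=36, y=-18, z=9
step 9: apply (+5,+2,+2) → x=41, y=-16, z=11

x=41, y=-16, z=11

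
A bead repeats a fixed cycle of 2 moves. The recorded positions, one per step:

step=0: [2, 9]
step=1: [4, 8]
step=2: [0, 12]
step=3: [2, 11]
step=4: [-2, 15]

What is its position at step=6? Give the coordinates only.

[-4, 18]

Differencing gives [+2, -1], [-4, +4], [+2, -1], [-4, +4]. This is the pattern [+2, -1], [-4, +4] repeated.
step 5: apply [+2, -1] → [0, 14]
step 6: apply [-4, +4] → [-4, 18]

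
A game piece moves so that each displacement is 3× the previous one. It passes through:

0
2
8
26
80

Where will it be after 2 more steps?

728

Consecutive displacements +2, +6, +18, +54 scale by a factor of 3 each step.
step 5: 80 + 162 → 242
step 6: 242 + 486 → 728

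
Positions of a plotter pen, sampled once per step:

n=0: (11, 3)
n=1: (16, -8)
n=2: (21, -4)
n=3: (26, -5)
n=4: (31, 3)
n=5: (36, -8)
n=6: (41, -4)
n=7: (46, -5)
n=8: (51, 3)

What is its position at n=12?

First: linear, +5 per step → 71 at step 12.
Second: cycles through 3, -8, -4, -5 every 4 steps. Step 12 lands at position 0 of the cycle → 3.

(71, 3)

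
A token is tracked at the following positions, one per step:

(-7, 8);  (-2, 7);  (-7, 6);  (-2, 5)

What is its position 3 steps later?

(-7, 2)

First: cycles through -7, -2 every 2 steps. Step 6 lands at position 0 of the cycle → -7.
Second: linear, -1 per step → 2 at step 6.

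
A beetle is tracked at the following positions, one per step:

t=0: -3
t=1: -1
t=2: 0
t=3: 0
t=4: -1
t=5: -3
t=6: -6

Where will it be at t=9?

First differences are +2, +1, +0, -1, -2, -3; their common second difference is -1 (constant acceleration).
step 7: -6 − 4 → -10
step 8: -10 − 5 → -15
step 9: -15 − 6 → -21

-21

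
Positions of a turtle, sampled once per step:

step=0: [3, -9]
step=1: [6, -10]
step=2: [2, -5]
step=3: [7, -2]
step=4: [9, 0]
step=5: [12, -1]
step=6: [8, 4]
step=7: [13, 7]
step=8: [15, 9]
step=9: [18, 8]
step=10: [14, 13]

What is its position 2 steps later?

Differencing gives [+3, -1], [-4, +5], [+5, +3], [+2, +2], [+3, -1], [-4, +5], [+5, +3], [+2, +2], [+3, -1], [-4, +5]. This is the pattern [+3, -1], [-4, +5], [+5, +3], [+2, +2] repeated.
step 11: apply [+5, +3] → [19, 16]
step 12: apply [+2, +2] → [21, 18]

[21, 18]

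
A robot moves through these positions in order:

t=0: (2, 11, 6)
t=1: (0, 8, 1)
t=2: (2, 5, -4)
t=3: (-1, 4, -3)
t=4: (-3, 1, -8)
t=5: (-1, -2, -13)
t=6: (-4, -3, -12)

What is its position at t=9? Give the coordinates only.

(-7, -10, -21)

Differencing gives (-2, -3, -5), (+2, -3, -5), (-3, -1, +1), (-2, -3, -5), (+2, -3, -5), (-3, -1, +1). This is the pattern (-2, -3, -5), (+2, -3, -5), (-3, -1, +1) repeated.
step 7: apply (-2, -3, -5) → (-6, -6, -17)
step 8: apply (+2, -3, -5) → (-4, -9, -22)
step 9: apply (-3, -1, +1) → (-7, -10, -21)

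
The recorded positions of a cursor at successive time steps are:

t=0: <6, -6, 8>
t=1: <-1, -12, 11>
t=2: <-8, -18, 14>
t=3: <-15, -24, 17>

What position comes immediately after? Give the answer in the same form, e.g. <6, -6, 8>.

<-22, -30, 20>

Constant displacement of <-7, -6, +3> per step.
step 4: <-15, -24, 17> + <-7, -6, +3> → <-22, -30, 20>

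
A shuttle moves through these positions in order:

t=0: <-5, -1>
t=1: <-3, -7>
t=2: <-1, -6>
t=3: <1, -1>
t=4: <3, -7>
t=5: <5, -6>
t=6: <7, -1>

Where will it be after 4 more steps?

First: linear, +2 per step → 15 at step 10.
Second: cycles through -1, -7, -6 every 3 steps. Step 10 lands at position 1 of the cycle → -7.

<15, -7>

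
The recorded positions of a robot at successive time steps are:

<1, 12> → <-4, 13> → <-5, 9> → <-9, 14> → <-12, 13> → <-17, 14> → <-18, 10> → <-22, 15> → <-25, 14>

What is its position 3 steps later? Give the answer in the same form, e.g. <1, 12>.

<-35, 16>

Differencing gives <-5, +1>, <-1, -4>, <-4, +5>, <-3, -1>, <-5, +1>, <-1, -4>, <-4, +5>, <-3, -1>. This is the pattern <-5, +1>, <-1, -4>, <-4, +5>, <-3, -1> repeated.
step 9: apply <-5, +1> → <-30, 15>
step 10: apply <-1, -4> → <-31, 11>
step 11: apply <-4, +5> → <-35, 16>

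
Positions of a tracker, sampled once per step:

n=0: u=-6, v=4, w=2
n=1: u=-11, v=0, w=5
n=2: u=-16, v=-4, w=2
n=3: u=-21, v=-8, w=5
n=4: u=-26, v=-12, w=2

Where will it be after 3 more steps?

The u coordinate changes by -5 each step, so at step 7 it is -6 + 7·(-5) = -41.
The v coordinate changes by -4 each step, so at step 7 it is 4 + 7·(-4) = -24.
The w coordinate repeats the cycle [2, 5] with period 2; step 7 mod 2 = 1, giving 5.

u=-41, v=-24, w=5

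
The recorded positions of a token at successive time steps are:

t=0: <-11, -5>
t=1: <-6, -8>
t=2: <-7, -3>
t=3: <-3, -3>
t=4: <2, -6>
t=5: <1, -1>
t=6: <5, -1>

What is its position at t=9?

<13, 1>

Step-to-step displacements: <+5, -3>, <-1, +5>, <+4, +0>, <+5, -3>, <-1, +5>, <+4, +0> — a repeating cycle of length 3.
step 7: apply <+5, -3> → <10, -4>
step 8: apply <-1, +5> → <9, 1>
step 9: apply <+4, +0> → <13, 1>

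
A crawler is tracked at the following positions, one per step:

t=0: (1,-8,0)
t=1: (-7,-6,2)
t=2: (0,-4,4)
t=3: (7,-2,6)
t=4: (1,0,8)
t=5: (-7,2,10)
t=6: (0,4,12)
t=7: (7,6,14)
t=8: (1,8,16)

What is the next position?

The first coordinate repeats the cycle [1, -7, 0, 7] with period 4; step 9 mod 4 = 1, giving -7.
The second coordinate changes by +2 each step, so at step 9 it is -8 + 9·(2) = 10.
The third coordinate changes by +2 each step, so at step 9 it is 0 + 9·(2) = 18.

(-7,10,18)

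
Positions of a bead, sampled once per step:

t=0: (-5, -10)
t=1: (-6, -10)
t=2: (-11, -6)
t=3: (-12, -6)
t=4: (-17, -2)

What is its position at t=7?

(-24, 2)

The moves between consecutive positions are (-1, +0), (-5, +4), (-1, +0), (-5, +4); they repeat the 2-cycle [(-1, +0), (-5, +4)].
step 5: apply (-1, +0) → (-18, -2)
step 6: apply (-5, +4) → (-23, 2)
step 7: apply (-1, +0) → (-24, 2)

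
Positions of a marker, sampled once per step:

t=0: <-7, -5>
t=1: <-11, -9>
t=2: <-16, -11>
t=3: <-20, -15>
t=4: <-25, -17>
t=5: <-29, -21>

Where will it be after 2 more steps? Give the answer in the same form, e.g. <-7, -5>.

The moves between consecutive positions are <-4, -4>, <-5, -2>, <-4, -4>, <-5, -2>, <-4, -4>; they repeat the 2-cycle [<-4, -4>, <-5, -2>].
step 6: apply <-5, -2> → <-34, -23>
step 7: apply <-4, -4> → <-38, -27>

<-38, -27>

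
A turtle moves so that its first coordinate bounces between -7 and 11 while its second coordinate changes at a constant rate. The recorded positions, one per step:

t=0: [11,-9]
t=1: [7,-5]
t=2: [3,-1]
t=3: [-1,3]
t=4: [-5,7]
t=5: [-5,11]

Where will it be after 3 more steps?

[7,23]

The first coordinate reflects between -7 and 11, moving 4 per step.
  step 6: -5 → -1
  step 7: -1 → 3
  step 8: 3 → 7
The second coordinate changes by +4 each step: at step 8 it is 23.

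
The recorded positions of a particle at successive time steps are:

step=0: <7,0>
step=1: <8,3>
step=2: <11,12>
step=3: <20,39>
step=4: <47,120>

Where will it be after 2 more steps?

Consecutive displacements <+1,+3>, <+3,+9>, <+9,+27>, <+27,+81> scale by a factor of 3 each step.
step 5: <47,120> + <+81,+243> → <128,363>
step 6: <128,363> + <+243,+729> → <371,1092>

<371,1092>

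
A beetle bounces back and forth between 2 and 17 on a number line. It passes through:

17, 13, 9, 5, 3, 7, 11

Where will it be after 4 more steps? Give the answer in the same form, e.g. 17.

The value travels 4 per step and bounces off the walls at 2 and 17.
  step 7: 11 → 15
  step 8: 15 → 15
  step 9: 15 → 11
  step 10: 11 → 7

7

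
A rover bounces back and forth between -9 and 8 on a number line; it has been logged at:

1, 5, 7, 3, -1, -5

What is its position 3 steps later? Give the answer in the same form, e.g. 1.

The value reflects between -9 and 8, moving 4 per step.
  step 6: -5 → -9
  step 7: -9 → -5
  step 8: -5 → -1

-1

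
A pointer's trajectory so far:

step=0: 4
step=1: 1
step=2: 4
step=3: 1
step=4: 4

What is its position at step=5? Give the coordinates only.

1

Consecutive displacements -3, +3, -3, +3 scale by a factor of -1 each step.
step 5: 4 − 3 → 1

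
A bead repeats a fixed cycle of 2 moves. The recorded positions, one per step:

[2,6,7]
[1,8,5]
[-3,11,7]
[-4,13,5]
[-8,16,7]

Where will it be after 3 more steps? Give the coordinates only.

Step-to-step displacements: [-1,+2,-2], [-4,+3,+2], [-1,+2,-2], [-4,+3,+2] — a repeating cycle of length 2.
step 5: apply [-1,+2,-2] → [-9,18,5]
step 6: apply [-4,+3,+2] → [-13,21,7]
step 7: apply [-1,+2,-2] → [-14,23,5]

[-14,23,5]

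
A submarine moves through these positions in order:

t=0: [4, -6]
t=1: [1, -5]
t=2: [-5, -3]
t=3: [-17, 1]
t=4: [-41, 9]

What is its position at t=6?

Step-to-step displacements: [-3, +1], [-6, +2], [-12, +4], [-24, +8]; each is 2× the previous.
step 5: [-41, 9] + [-48, +16] → [-89, 25]
step 6: [-89, 25] + [-96, +32] → [-185, 57]

[-185, 57]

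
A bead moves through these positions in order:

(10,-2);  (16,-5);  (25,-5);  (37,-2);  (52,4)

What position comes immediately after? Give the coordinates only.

(70,13)

Successive displacements: (+6,-3), (+9,+0), (+12,+3), (+15,+6) — each changes by (+3,+3).
step 5: (52,4) + (+18,+9) → (70,13)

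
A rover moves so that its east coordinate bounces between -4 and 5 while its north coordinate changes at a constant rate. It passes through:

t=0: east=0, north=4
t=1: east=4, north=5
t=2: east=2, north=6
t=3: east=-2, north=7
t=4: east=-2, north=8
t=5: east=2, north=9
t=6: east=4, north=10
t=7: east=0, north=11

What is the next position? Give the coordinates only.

The east coordinate travels 4 per step and bounces off the walls at -4 and 5.
  step 8: 0 → -4
The north coordinate changes by +1 each step: at step 8 it is 12.

east=-4, north=12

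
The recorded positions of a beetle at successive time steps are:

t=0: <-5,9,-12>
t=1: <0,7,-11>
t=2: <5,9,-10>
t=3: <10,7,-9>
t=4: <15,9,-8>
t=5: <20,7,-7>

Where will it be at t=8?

<35,9,-4>

First: linear, +5 per step → 35 at step 8.
Second: cycles through 9, 7 every 2 steps. Step 8 lands at position 0 of the cycle → 9.
Third: linear, +1 per step → -4 at step 8.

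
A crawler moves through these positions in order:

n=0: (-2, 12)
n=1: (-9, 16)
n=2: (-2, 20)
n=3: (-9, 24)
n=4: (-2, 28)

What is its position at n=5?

(-9, 32)

The first coordinate repeats the cycle [-2, -9] with period 2; step 5 mod 2 = 1, giving -9.
The second coordinate changes by +4 each step, so at step 5 it is 12 + 5·(4) = 32.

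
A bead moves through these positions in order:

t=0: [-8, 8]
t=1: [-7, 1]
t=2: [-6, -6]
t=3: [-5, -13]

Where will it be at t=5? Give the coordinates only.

The position changes by [+1, -7] every step.
step 4: [-5, -13] + [+1, -7] → [-4, -20]
step 5: [-4, -20] + [+1, -7] → [-3, -27]

[-3, -27]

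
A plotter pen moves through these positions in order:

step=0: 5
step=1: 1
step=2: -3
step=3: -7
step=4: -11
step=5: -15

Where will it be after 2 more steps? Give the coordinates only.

Constant displacement of -4 per step.
step 6: -15 − 4 → -19
step 7: -19 − 4 → -23

-23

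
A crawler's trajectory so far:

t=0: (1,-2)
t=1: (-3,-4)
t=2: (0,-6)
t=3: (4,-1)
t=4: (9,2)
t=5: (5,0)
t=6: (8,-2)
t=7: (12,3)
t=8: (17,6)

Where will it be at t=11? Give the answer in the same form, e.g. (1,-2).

The moves between consecutive positions are (-4,-2), (+3,-2), (+4,+5), (+5,+3), (-4,-2), (+3,-2), (+4,+5), (+5,+3); they repeat the 4-cycle [(-4,-2), (+3,-2), (+4,+5), (+5,+3)].
step 9: apply (-4,-2) → (13,4)
step 10: apply (+3,-2) → (16,2)
step 11: apply (+4,+5) → (20,7)

(20,7)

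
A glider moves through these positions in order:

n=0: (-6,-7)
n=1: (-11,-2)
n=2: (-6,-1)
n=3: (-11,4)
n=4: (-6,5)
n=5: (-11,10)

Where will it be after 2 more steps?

The moves between consecutive positions are (-5,+5), (+5,+1), (-5,+5), (+5,+1), (-5,+5); they repeat the 2-cycle [(-5,+5), (+5,+1)].
step 6: apply (+5,+1) → (-6,11)
step 7: apply (-5,+5) → (-11,16)

(-11,16)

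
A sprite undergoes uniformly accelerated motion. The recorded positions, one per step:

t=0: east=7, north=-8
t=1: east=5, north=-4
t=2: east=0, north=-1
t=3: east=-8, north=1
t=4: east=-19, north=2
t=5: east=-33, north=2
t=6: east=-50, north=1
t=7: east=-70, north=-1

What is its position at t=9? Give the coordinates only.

east=-119, north=-8

First differences are (-2,+4), (-5,+3), (-8,+2), (-11,+1), (-14,+0), (-17,-1), (-20,-2); their common second difference is (-3,-1) (constant acceleration).
step 8: east=-70, north=-1 + (-23,-3) → east=-93, north=-4
step 9: east=-93, north=-4 + (-26,-4) → east=-119, north=-8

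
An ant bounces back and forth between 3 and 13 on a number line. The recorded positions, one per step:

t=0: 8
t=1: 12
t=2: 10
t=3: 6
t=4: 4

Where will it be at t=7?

The value reflects between 3 and 13, moving 4 per step.
  step 5: 4 → 8
  step 6: 8 → 12
  step 7: 12 → 10

10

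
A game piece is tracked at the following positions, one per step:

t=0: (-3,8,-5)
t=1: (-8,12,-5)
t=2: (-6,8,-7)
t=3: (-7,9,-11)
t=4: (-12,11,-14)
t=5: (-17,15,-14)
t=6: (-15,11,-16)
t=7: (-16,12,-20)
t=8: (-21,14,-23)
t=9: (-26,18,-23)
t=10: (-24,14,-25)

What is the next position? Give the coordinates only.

Differencing gives (-5,+4,+0), (+2,-4,-2), (-1,+1,-4), (-5,+2,-3), (-5,+4,+0), (+2,-4,-2), (-1,+1,-4), (-5,+2,-3), (-5,+4,+0), (+2,-4,-2). This is the pattern (-5,+4,+0), (+2,-4,-2), (-1,+1,-4), (-5,+2,-3) repeated.
step 11: apply (-1,+1,-4) → (-25,15,-29)

(-25,15,-29)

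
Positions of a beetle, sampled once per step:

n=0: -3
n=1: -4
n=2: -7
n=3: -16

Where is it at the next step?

The jumps are -1, -3, -9 — a geometric progression with ratio 3.
step 4: -16 − 27 → -43

-43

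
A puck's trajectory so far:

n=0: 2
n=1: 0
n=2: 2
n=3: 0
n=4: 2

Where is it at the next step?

Consecutive displacements -2, +2, -2, +2 scale by a factor of -1 each step.
step 5: 2 − 2 → 0

0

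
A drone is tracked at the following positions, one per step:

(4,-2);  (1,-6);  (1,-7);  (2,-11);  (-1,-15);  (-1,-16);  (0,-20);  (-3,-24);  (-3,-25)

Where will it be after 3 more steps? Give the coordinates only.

(-5,-34)

Step-to-step displacements: (-3,-4), (+0,-1), (+1,-4), (-3,-4), (+0,-1), (+1,-4), (-3,-4), (+0,-1) — a repeating cycle of length 3.
step 9: apply (+1,-4) → (-2,-29)
step 10: apply (-3,-4) → (-5,-33)
step 11: apply (+0,-1) → (-5,-34)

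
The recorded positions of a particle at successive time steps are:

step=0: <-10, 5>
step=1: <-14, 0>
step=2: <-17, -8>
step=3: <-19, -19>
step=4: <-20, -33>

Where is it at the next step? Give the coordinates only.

Successive displacements: <-4, -5>, <-3, -8>, <-2, -11>, <-1, -14> — each changes by <+1, -3>.
step 5: <-20, -33> + <+0, -17> → <-20, -50>

<-20, -50>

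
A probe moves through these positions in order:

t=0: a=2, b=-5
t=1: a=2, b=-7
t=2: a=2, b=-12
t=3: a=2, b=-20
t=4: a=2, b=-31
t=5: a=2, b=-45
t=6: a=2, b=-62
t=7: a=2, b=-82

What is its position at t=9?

a=2, b=-131

First differences are (+0, -2), (+0, -5), (+0, -8), (+0, -11), (+0, -14), (+0, -17), (+0, -20); their common second difference is (+0, -3) (constant acceleration).
step 8: a=2, b=-82 + (+0, -23) → a=2, b=-105
step 9: a=2, b=-105 + (+0, -26) → a=2, b=-131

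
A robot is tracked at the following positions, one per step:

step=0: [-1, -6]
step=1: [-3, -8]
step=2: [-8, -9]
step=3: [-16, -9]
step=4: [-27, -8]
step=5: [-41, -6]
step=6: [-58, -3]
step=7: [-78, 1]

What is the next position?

Taking differences between consecutive positions: [-2, -2], [-5, -1], [-8, +0], [-11, +1], [-14, +2], [-17, +3], [-20, +4]. These grow by [-3, +1] each step.
step 8: [-78, 1] + [-23, +5] → [-101, 6]

[-101, 6]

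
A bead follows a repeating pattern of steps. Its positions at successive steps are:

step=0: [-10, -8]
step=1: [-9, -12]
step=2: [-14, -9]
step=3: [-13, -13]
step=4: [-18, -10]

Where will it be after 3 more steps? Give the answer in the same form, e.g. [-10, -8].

[-21, -15]

Differencing gives [+1, -4], [-5, +3], [+1, -4], [-5, +3]. This is the pattern [+1, -4], [-5, +3] repeated.
step 5: apply [+1, -4] → [-17, -14]
step 6: apply [-5, +3] → [-22, -11]
step 7: apply [+1, -4] → [-21, -15]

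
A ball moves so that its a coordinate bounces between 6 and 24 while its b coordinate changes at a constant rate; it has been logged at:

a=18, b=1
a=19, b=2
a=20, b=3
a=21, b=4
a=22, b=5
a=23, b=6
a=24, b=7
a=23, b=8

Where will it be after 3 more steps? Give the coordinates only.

The a coordinate reflects between 6 and 24, moving 1 per step.
  step 8: 23 → 22
  step 9: 22 → 21
  step 10: 21 → 20
The b coordinate changes by +1 each step: at step 10 it is 11.

a=20, b=11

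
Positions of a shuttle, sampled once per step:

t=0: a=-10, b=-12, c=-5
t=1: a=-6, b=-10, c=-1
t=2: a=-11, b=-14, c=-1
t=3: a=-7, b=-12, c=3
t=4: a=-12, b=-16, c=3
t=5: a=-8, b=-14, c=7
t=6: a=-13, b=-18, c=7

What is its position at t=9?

a=-10, b=-18, c=15

The moves between consecutive positions are (+4,+2,+4), (-5,-4,+0), (+4,+2,+4), (-5,-4,+0), (+4,+2,+4), (-5,-4,+0); they repeat the 2-cycle [(+4,+2,+4), (-5,-4,+0)].
step 7: apply (+4,+2,+4) → a=-9, b=-16, c=11
step 8: apply (-5,-4,+0) → a=-14, b=-20, c=11
step 9: apply (+4,+2,+4) → a=-10, b=-18, c=15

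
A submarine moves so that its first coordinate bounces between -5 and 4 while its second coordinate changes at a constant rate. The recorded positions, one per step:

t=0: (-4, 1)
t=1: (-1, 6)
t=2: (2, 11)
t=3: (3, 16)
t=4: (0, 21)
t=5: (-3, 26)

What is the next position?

The first coordinate travels 3 per step and bounces off the walls at -5 and 4.
  step 6: -3 → -4
The second coordinate changes by +5 each step: at step 6 it is 31.

(-4, 31)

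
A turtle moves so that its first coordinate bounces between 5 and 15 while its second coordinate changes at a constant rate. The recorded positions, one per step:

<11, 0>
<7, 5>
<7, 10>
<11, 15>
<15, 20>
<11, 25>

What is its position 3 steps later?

<11, 40>

The first coordinate travels 4 per step and bounces off the walls at 5 and 15.
  step 6: 11 → 7
  step 7: 7 → 7
  step 8: 7 → 11
The second coordinate changes by +5 each step: at step 8 it is 40.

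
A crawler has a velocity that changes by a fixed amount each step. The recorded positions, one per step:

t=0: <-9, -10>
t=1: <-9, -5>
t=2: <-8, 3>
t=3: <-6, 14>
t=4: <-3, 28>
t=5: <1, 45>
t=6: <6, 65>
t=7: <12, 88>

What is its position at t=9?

Successive displacements: <+0, +5>, <+1, +8>, <+2, +11>, <+3, +14>, <+4, +17>, <+5, +20>, <+6, +23> — each changes by <+1, +3>.
step 8: <12, 88> + <+7, +26> → <19, 114>
step 9: <19, 114> + <+8, +29> → <27, 143>

<27, 143>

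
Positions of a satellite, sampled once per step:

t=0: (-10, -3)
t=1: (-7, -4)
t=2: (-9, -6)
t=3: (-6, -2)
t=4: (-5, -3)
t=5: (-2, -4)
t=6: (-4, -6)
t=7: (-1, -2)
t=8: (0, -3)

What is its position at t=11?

The moves between consecutive positions are (+3, -1), (-2, -2), (+3, +4), (+1, -1), (+3, -1), (-2, -2), (+3, +4), (+1, -1); they repeat the 4-cycle [(+3, -1), (-2, -2), (+3, +4), (+1, -1)].
step 9: apply (+3, -1) → (3, -4)
step 10: apply (-2, -2) → (1, -6)
step 11: apply (+3, +4) → (4, -2)

(4, -2)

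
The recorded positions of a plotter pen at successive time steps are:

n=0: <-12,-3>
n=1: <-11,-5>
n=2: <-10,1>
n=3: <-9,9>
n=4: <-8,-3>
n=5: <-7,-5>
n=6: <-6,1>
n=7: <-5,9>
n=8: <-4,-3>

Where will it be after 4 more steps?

<0,-3>

First: linear, +1 per step → 0 at step 12.
Second: cycles through -3, -5, 1, 9 every 4 steps. Step 12 lands at position 0 of the cycle → -3.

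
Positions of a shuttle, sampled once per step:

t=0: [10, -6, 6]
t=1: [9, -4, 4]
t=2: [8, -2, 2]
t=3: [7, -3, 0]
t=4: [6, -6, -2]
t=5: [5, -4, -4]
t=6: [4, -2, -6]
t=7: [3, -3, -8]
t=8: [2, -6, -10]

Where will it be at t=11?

[-1, -3, -16]

The first coordinate changes by -1 each step, so at step 11 it is 10 + 11·(-1) = -1.
The second coordinate repeats the cycle [-6, -4, -2, -3] with period 4; step 11 mod 4 = 3, giving -3.
The third coordinate changes by -2 each step, so at step 11 it is 6 + 11·(-2) = -16.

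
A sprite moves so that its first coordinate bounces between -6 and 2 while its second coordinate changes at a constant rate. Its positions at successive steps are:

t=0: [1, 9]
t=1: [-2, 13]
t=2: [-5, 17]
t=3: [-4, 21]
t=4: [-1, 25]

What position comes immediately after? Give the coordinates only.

The first coordinate travels 3 per step and bounces off the walls at -6 and 2.
  step 5: -1 → 2
The second coordinate changes by +4 each step: at step 5 it is 29.

[2, 29]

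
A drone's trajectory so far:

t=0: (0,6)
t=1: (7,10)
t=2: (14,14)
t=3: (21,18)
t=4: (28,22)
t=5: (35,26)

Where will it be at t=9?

Constant displacement of (+7,+4) per step.
step 6: (35,26) + (+7,+4) → (42,30)
step 7: (42,30) + (+7,+4) → (49,34)
step 8: (49,34) + (+7,+4) → (56,38)
step 9: (56,38) + (+7,+4) → (63,42)

(63,42)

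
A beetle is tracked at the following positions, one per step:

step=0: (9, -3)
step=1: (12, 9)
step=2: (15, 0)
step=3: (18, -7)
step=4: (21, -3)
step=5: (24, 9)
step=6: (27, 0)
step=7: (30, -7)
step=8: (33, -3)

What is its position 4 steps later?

First: linear, +3 per step → 45 at step 12.
Second: cycles through -3, 9, 0, -7 every 4 steps. Step 12 lands at position 0 of the cycle → -3.

(45, -3)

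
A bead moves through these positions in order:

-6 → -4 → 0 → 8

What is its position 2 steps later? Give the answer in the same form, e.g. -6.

56

The jumps are +2, +4, +8 — a geometric progression with ratio 2.
step 4: 8 + 16 → 24
step 5: 24 + 32 → 56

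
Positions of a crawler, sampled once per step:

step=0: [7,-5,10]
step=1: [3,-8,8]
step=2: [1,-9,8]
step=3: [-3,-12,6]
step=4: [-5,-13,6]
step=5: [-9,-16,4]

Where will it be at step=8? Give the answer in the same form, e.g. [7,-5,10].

[-17,-21,2]

Differencing gives [-4,-3,-2], [-2,-1,+0], [-4,-3,-2], [-2,-1,+0], [-4,-3,-2]. This is the pattern [-4,-3,-2], [-2,-1,+0] repeated.
step 6: apply [-2,-1,+0] → [-11,-17,4]
step 7: apply [-4,-3,-2] → [-15,-20,2]
step 8: apply [-2,-1,+0] → [-17,-21,2]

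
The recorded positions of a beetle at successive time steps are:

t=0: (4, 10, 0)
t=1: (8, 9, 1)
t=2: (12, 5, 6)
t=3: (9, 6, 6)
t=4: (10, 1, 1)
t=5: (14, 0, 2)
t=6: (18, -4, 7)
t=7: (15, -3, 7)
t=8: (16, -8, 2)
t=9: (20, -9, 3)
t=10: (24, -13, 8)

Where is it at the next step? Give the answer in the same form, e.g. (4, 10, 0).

(21, -12, 8)

Step-to-step displacements: (+4, -1, +1), (+4, -4, +5), (-3, +1, +0), (+1, -5, -5), (+4, -1, +1), (+4, -4, +5), (-3, +1, +0), (+1, -5, -5), (+4, -1, +1), (+4, -4, +5) — a repeating cycle of length 4.
step 11: apply (-3, +1, +0) → (21, -12, 8)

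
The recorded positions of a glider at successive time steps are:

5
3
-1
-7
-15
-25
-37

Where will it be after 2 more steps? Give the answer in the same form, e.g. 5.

Taking differences between consecutive positions: -2, -4, -6, -8, -10, -12. These grow by -2 each step.
step 7: -37 − 14 → -51
step 8: -51 − 16 → -67

-67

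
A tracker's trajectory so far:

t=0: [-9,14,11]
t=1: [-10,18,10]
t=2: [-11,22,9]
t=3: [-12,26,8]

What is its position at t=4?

[-13,30,7]

Constant displacement of [-1,+4,-1] per step.
step 4: [-12,26,8] + [-1,+4,-1] → [-13,30,7]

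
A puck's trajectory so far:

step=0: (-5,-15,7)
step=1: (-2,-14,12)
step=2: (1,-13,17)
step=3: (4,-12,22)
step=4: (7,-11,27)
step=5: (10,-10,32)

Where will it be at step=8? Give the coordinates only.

Constant displacement of (+3,+1,+5) per step.
step 6: (10,-10,32) + (+3,+1,+5) → (13,-9,37)
step 7: (13,-9,37) + (+3,+1,+5) → (16,-8,42)
step 8: (16,-8,42) + (+3,+1,+5) → (19,-7,47)

(19,-7,47)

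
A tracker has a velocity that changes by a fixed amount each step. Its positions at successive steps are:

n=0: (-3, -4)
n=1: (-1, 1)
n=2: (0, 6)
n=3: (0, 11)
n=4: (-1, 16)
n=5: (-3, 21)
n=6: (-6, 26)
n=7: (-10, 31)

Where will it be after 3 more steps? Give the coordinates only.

(-28, 46)

First differences are (+2, +5), (+1, +5), (+0, +5), (-1, +5), (-2, +5), (-3, +5), (-4, +5); their common second difference is (-1, +0) (constant acceleration).
step 8: (-10, 31) + (-5, +5) → (-15, 36)
step 9: (-15, 36) + (-6, +5) → (-21, 41)
step 10: (-21, 41) + (-7, +5) → (-28, 46)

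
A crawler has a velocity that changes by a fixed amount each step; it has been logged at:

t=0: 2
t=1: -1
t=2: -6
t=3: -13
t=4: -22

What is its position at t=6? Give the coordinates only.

-46

First differences are -3, -5, -7, -9; their common second difference is -2 (constant acceleration).
step 5: -22 − 11 → -33
step 6: -33 − 13 → -46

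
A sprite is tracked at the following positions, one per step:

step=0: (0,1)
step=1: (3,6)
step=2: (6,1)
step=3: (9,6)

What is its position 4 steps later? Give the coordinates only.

(21,6)

First: linear, +3 per step → 21 at step 7.
Second: cycles through 1, 6 every 2 steps. Step 7 lands at position 1 of the cycle → 6.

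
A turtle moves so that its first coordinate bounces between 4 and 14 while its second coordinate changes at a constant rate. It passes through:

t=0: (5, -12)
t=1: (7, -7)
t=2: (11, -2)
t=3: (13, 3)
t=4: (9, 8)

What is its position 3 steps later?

(11, 23)

The first coordinate reflects between 4 and 14, moving 4 per step.
  step 5: 9 → 5
  step 6: 5 → 7
  step 7: 7 → 11
The second coordinate changes by +5 each step: at step 7 it is 23.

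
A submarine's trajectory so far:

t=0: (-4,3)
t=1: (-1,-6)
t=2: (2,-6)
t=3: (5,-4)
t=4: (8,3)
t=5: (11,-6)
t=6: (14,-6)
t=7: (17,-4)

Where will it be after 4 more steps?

First: linear, +3 per step → 29 at step 11.
Second: cycles through 3, -6, -6, -4 every 4 steps. Step 11 lands at position 3 of the cycle → -4.

(29,-4)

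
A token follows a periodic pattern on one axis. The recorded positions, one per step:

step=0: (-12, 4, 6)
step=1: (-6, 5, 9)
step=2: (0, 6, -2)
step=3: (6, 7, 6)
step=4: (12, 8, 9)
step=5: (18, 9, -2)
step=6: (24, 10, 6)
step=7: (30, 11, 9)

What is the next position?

(36, 12, -2)

First: linear, +6 per step → 36 at step 8.
Second: linear, +1 per step → 12 at step 8.
Third: cycles through 6, 9, -2 every 3 steps. Step 8 lands at position 2 of the cycle → -2.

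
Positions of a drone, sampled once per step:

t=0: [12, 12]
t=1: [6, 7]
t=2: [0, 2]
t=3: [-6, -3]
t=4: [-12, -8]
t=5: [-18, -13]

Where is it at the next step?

[-24, -18]

Constant displacement of [-6, -5] per step.
step 6: [-18, -13] + [-6, -5] → [-24, -18]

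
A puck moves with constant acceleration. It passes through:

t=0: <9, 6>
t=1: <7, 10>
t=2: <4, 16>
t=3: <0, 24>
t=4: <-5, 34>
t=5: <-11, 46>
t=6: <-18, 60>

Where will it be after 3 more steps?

Taking differences between consecutive positions: <-2, +4>, <-3, +6>, <-4, +8>, <-5, +10>, <-6, +12>, <-7, +14>. These grow by <-1, +2> each step.
step 7: <-18, 60> + <-8, +16> → <-26, 76>
step 8: <-26, 76> + <-9, +18> → <-35, 94>
step 9: <-35, 94> + <-10, +20> → <-45, 114>

<-45, 114>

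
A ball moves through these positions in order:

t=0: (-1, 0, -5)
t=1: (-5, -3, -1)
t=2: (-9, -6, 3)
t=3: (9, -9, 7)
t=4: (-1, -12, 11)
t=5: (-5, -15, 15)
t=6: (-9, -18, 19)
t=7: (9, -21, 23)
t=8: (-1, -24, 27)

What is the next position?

(-5, -27, 31)

First: cycles through -1, -5, -9, 9 every 4 steps. Step 9 lands at position 1 of the cycle → -5.
Second: linear, -3 per step → -27 at step 9.
Third: linear, +4 per step → 31 at step 9.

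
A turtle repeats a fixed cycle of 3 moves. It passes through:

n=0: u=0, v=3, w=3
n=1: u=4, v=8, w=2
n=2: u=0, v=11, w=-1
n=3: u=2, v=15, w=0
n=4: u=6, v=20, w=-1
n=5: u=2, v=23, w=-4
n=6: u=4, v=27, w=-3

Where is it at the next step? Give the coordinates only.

u=8, v=32, w=-4

Step-to-step displacements: (+4,+5,-1), (-4,+3,-3), (+2,+4,+1), (+4,+5,-1), (-4,+3,-3), (+2,+4,+1) — a repeating cycle of length 3.
step 7: apply (+4,+5,-1) → u=8, v=32, w=-4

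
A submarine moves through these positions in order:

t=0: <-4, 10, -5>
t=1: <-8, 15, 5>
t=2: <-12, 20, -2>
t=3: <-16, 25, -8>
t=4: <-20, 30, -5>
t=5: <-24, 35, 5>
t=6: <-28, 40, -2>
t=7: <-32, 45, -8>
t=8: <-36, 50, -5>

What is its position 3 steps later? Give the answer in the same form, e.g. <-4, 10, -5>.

<-48, 65, -8>

The first coordinate changes by -4 each step, so at step 11 it is -4 + 11·(-4) = -48.
The second coordinate changes by +5 each step, so at step 11 it is 10 + 11·(5) = 65.
The third coordinate repeats the cycle [-5, 5, -2, -8] with period 4; step 11 mod 4 = 3, giving -8.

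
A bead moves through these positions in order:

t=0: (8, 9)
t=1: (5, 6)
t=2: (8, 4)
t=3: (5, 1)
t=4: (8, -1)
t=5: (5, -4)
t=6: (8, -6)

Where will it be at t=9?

The moves between consecutive positions are (-3, -3), (+3, -2), (-3, -3), (+3, -2), (-3, -3), (+3, -2); they repeat the 2-cycle [(-3, -3), (+3, -2)].
step 7: apply (-3, -3) → (5, -9)
step 8: apply (+3, -2) → (8, -11)
step 9: apply (-3, -3) → (5, -14)

(5, -14)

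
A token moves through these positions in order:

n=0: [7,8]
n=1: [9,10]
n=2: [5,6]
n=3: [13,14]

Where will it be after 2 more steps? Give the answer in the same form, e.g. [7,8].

[29,30]

Consecutive displacements [+2,+2], [-4,-4], [+8,+8] scale by a factor of -2 each step.
step 4: [13,14] + [-16,-16] → [-3,-2]
step 5: [-3,-2] + [+32,+32] → [29,30]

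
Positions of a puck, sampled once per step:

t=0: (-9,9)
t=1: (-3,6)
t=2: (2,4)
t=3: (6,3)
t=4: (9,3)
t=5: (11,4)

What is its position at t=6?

Taking differences between consecutive positions: (+6,-3), (+5,-2), (+4,-1), (+3,+0), (+2,+1). These grow by (-1,+1) each step.
step 6: (11,4) + (+1,+2) → (12,6)

(12,6)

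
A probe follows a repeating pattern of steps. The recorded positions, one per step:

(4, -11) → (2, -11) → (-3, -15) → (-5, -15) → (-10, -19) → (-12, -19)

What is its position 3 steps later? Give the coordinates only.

(-24, -27)

The moves between consecutive positions are (-2, +0), (-5, -4), (-2, +0), (-5, -4), (-2, +0); they repeat the 2-cycle [(-2, +0), (-5, -4)].
step 6: apply (-5, -4) → (-17, -23)
step 7: apply (-2, +0) → (-19, -23)
step 8: apply (-5, -4) → (-24, -27)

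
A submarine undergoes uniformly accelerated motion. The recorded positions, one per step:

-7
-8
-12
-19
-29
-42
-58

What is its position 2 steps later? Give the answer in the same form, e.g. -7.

Taking differences between consecutive positions: -1, -4, -7, -10, -13, -16. These grow by -3 each step.
step 7: -58 − 19 → -77
step 8: -77 − 22 → -99

-99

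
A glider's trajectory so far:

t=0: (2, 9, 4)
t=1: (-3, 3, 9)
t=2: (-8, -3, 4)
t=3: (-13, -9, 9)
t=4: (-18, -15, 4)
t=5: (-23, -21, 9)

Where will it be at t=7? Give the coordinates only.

(-33, -33, 9)

First: linear, -5 per step → -33 at step 7.
Second: linear, -6 per step → -33 at step 7.
Third: cycles through 4, 9 every 2 steps. Step 7 lands at position 1 of the cycle → 9.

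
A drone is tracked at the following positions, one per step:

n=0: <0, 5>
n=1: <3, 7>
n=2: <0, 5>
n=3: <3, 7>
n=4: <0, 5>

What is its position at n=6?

The jumps are <+3, +2>, <-3, -2>, <+3, +2>, <-3, -2> — a geometric progression with ratio -1.
step 5: <0, 5> + <+3, +2> → <3, 7>
step 6: <3, 7> + <-3, -2> → <0, 5>

<0, 5>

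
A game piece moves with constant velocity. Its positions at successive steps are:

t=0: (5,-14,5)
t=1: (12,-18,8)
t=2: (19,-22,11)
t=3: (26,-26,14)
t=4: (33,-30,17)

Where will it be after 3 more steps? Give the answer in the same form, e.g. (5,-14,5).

Each step adds (+7,-4,+3) to the position.
step 5: (33,-30,17) + (+7,-4,+3) → (40,-34,20)
step 6: (40,-34,20) + (+7,-4,+3) → (47,-38,23)
step 7: (47,-38,23) + (+7,-4,+3) → (54,-42,26)

(54,-42,26)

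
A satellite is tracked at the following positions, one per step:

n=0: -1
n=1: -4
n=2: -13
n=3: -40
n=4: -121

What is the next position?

Consecutive displacements -3, -9, -27, -81 scale by a factor of 3 each step.
step 5: -121 − 243 → -364

-364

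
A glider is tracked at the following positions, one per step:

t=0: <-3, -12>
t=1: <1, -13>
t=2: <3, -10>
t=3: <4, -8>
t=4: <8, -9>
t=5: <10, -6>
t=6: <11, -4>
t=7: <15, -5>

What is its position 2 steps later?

<18, 0>

The moves between consecutive positions are <+4, -1>, <+2, +3>, <+1, +2>, <+4, -1>, <+2, +3>, <+1, +2>, <+4, -1>; they repeat the 3-cycle [<+4, -1>, <+2, +3>, <+1, +2>].
step 8: apply <+2, +3> → <17, -2>
step 9: apply <+1, +2> → <18, 0>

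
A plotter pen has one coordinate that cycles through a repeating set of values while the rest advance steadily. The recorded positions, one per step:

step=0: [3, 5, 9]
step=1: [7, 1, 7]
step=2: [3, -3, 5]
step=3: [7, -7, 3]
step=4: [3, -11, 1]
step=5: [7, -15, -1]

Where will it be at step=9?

[7, -31, -9]

The first coordinate repeats the cycle [3, 7] with period 2; step 9 mod 2 = 1, giving 7.
The second coordinate changes by -4 each step, so at step 9 it is 5 + 9·(-4) = -31.
The third coordinate changes by -2 each step, so at step 9 it is 9 + 9·(-2) = -9.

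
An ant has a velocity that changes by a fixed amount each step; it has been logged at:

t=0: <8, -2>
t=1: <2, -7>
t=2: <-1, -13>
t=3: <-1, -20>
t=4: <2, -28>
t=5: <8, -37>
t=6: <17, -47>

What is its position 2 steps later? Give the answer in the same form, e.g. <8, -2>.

<44, -70>

Taking differences between consecutive positions: <-6, -5>, <-3, -6>, <+0, -7>, <+3, -8>, <+6, -9>, <+9, -10>. These grow by <+3, -1> each step.
step 7: <17, -47> + <+12, -11> → <29, -58>
step 8: <29, -58> + <+15, -12> → <44, -70>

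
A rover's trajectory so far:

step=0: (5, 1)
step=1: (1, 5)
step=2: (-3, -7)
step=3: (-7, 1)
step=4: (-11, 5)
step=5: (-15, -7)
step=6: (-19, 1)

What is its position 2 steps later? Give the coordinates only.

(-27, -7)

First: linear, -4 per step → -27 at step 8.
Second: cycles through 1, 5, -7 every 3 steps. Step 8 lands at position 2 of the cycle → -7.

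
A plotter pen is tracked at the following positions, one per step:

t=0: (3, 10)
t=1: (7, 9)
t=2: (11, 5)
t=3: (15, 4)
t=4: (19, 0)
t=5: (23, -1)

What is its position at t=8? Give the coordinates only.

The moves between consecutive positions are (+4, -1), (+4, -4), (+4, -1), (+4, -4), (+4, -1); they repeat the 2-cycle [(+4, -1), (+4, -4)].
step 6: apply (+4, -4) → (27, -5)
step 7: apply (+4, -1) → (31, -6)
step 8: apply (+4, -4) → (35, -10)

(35, -10)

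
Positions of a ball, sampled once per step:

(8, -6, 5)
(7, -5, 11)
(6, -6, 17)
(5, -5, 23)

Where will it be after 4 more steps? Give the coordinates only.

(1, -5, 47)

The first coordinate changes by -1 each step, so at step 7 it is 8 + 7·(-1) = 1.
The second coordinate repeats the cycle [-6, -5] with period 2; step 7 mod 2 = 1, giving -5.
The third coordinate changes by +6 each step, so at step 7 it is 5 + 7·(6) = 47.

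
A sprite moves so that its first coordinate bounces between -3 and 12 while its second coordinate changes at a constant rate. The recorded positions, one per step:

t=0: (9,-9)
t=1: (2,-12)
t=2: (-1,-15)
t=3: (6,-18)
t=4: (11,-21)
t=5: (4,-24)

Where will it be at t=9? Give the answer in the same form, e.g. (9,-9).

The first coordinate travels 7 per step and bounces off the walls at -3 and 12.
  step 6: 4 → -3
  step 7: -3 → 4
  step 8: 4 → 11
  step 9: 11 → 6
The second coordinate changes by -3 each step: at step 9 it is -36.

(6,-36)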